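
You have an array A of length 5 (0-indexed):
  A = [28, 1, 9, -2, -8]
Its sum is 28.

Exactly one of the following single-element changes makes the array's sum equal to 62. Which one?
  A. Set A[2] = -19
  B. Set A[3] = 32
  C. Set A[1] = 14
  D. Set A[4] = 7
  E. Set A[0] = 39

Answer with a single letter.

Option A: A[2] 9->-19, delta=-28, new_sum=28+(-28)=0
Option B: A[3] -2->32, delta=34, new_sum=28+(34)=62 <-- matches target
Option C: A[1] 1->14, delta=13, new_sum=28+(13)=41
Option D: A[4] -8->7, delta=15, new_sum=28+(15)=43
Option E: A[0] 28->39, delta=11, new_sum=28+(11)=39

Answer: B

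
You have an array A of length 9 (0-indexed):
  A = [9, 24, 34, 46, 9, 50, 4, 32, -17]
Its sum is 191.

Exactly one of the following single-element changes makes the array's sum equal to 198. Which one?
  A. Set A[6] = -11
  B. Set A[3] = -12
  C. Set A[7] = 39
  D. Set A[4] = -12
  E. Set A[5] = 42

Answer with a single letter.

Answer: C

Derivation:
Option A: A[6] 4->-11, delta=-15, new_sum=191+(-15)=176
Option B: A[3] 46->-12, delta=-58, new_sum=191+(-58)=133
Option C: A[7] 32->39, delta=7, new_sum=191+(7)=198 <-- matches target
Option D: A[4] 9->-12, delta=-21, new_sum=191+(-21)=170
Option E: A[5] 50->42, delta=-8, new_sum=191+(-8)=183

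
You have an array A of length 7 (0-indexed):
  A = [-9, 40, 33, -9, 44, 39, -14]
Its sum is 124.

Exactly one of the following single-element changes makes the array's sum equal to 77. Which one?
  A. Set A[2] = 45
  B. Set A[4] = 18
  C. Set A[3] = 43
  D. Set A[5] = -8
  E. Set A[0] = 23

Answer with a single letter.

Answer: D

Derivation:
Option A: A[2] 33->45, delta=12, new_sum=124+(12)=136
Option B: A[4] 44->18, delta=-26, new_sum=124+(-26)=98
Option C: A[3] -9->43, delta=52, new_sum=124+(52)=176
Option D: A[5] 39->-8, delta=-47, new_sum=124+(-47)=77 <-- matches target
Option E: A[0] -9->23, delta=32, new_sum=124+(32)=156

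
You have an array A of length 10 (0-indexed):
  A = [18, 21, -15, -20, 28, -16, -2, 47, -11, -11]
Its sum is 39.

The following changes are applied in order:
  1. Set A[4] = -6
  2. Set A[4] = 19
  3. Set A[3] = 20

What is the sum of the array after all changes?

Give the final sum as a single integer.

Answer: 70

Derivation:
Initial sum: 39
Change 1: A[4] 28 -> -6, delta = -34, sum = 5
Change 2: A[4] -6 -> 19, delta = 25, sum = 30
Change 3: A[3] -20 -> 20, delta = 40, sum = 70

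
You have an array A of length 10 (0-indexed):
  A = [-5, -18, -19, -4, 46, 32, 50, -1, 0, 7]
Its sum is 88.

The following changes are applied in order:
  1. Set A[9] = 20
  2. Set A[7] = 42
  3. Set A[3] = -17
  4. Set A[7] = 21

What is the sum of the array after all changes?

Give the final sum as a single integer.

Initial sum: 88
Change 1: A[9] 7 -> 20, delta = 13, sum = 101
Change 2: A[7] -1 -> 42, delta = 43, sum = 144
Change 3: A[3] -4 -> -17, delta = -13, sum = 131
Change 4: A[7] 42 -> 21, delta = -21, sum = 110

Answer: 110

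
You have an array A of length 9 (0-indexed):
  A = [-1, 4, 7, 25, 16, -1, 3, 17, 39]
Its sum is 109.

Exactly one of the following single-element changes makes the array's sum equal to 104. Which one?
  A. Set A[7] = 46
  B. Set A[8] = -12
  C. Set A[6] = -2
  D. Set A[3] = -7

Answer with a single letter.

Option A: A[7] 17->46, delta=29, new_sum=109+(29)=138
Option B: A[8] 39->-12, delta=-51, new_sum=109+(-51)=58
Option C: A[6] 3->-2, delta=-5, new_sum=109+(-5)=104 <-- matches target
Option D: A[3] 25->-7, delta=-32, new_sum=109+(-32)=77

Answer: C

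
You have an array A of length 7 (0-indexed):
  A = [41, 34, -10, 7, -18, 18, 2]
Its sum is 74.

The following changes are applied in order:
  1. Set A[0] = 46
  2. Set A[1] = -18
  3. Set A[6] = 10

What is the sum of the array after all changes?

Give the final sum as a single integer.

Answer: 35

Derivation:
Initial sum: 74
Change 1: A[0] 41 -> 46, delta = 5, sum = 79
Change 2: A[1] 34 -> -18, delta = -52, sum = 27
Change 3: A[6] 2 -> 10, delta = 8, sum = 35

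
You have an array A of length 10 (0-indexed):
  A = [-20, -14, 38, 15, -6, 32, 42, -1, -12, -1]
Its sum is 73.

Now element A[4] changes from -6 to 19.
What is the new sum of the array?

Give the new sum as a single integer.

Answer: 98

Derivation:
Old value at index 4: -6
New value at index 4: 19
Delta = 19 - -6 = 25
New sum = old_sum + delta = 73 + (25) = 98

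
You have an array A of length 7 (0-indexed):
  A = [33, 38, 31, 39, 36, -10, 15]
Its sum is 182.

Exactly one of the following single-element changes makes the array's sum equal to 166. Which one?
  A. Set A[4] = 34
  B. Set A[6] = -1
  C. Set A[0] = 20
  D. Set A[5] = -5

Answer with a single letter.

Option A: A[4] 36->34, delta=-2, new_sum=182+(-2)=180
Option B: A[6] 15->-1, delta=-16, new_sum=182+(-16)=166 <-- matches target
Option C: A[0] 33->20, delta=-13, new_sum=182+(-13)=169
Option D: A[5] -10->-5, delta=5, new_sum=182+(5)=187

Answer: B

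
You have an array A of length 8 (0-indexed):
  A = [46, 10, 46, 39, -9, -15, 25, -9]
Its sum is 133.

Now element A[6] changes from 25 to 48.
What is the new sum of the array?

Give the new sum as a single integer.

Old value at index 6: 25
New value at index 6: 48
Delta = 48 - 25 = 23
New sum = old_sum + delta = 133 + (23) = 156

Answer: 156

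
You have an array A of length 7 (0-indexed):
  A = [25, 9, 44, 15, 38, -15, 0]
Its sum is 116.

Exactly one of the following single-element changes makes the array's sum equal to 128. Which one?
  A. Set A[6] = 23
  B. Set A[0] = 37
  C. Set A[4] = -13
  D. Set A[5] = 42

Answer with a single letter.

Option A: A[6] 0->23, delta=23, new_sum=116+(23)=139
Option B: A[0] 25->37, delta=12, new_sum=116+(12)=128 <-- matches target
Option C: A[4] 38->-13, delta=-51, new_sum=116+(-51)=65
Option D: A[5] -15->42, delta=57, new_sum=116+(57)=173

Answer: B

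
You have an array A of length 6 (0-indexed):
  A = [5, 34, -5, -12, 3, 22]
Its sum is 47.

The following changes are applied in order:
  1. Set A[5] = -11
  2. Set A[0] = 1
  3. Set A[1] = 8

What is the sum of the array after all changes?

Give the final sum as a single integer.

Initial sum: 47
Change 1: A[5] 22 -> -11, delta = -33, sum = 14
Change 2: A[0] 5 -> 1, delta = -4, sum = 10
Change 3: A[1] 34 -> 8, delta = -26, sum = -16

Answer: -16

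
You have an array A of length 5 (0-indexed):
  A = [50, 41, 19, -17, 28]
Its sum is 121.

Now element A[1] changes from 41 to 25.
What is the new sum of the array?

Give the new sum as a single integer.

Answer: 105

Derivation:
Old value at index 1: 41
New value at index 1: 25
Delta = 25 - 41 = -16
New sum = old_sum + delta = 121 + (-16) = 105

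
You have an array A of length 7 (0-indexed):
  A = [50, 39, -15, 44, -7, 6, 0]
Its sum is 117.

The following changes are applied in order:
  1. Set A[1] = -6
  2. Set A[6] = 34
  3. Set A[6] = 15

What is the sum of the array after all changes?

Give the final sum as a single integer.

Initial sum: 117
Change 1: A[1] 39 -> -6, delta = -45, sum = 72
Change 2: A[6] 0 -> 34, delta = 34, sum = 106
Change 3: A[6] 34 -> 15, delta = -19, sum = 87

Answer: 87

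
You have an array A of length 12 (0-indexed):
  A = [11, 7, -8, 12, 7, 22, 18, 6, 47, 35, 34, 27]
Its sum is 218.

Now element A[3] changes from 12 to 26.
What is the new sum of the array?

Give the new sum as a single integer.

Answer: 232

Derivation:
Old value at index 3: 12
New value at index 3: 26
Delta = 26 - 12 = 14
New sum = old_sum + delta = 218 + (14) = 232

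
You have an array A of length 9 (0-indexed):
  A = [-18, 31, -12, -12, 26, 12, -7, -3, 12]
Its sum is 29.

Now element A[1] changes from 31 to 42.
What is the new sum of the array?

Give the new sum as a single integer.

Answer: 40

Derivation:
Old value at index 1: 31
New value at index 1: 42
Delta = 42 - 31 = 11
New sum = old_sum + delta = 29 + (11) = 40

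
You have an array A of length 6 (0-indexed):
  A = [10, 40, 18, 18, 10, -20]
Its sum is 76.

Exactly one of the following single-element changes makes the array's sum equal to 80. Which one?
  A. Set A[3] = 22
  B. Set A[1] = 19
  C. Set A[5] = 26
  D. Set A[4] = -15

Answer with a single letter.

Answer: A

Derivation:
Option A: A[3] 18->22, delta=4, new_sum=76+(4)=80 <-- matches target
Option B: A[1] 40->19, delta=-21, new_sum=76+(-21)=55
Option C: A[5] -20->26, delta=46, new_sum=76+(46)=122
Option D: A[4] 10->-15, delta=-25, new_sum=76+(-25)=51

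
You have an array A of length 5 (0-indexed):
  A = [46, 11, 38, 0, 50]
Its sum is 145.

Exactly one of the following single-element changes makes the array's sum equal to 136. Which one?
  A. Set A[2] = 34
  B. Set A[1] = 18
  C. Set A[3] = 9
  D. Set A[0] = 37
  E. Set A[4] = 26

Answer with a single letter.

Option A: A[2] 38->34, delta=-4, new_sum=145+(-4)=141
Option B: A[1] 11->18, delta=7, new_sum=145+(7)=152
Option C: A[3] 0->9, delta=9, new_sum=145+(9)=154
Option D: A[0] 46->37, delta=-9, new_sum=145+(-9)=136 <-- matches target
Option E: A[4] 50->26, delta=-24, new_sum=145+(-24)=121

Answer: D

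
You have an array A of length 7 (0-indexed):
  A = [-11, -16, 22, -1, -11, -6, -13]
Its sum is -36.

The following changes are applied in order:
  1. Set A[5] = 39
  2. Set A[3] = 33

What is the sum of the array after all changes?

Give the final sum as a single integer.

Initial sum: -36
Change 1: A[5] -6 -> 39, delta = 45, sum = 9
Change 2: A[3] -1 -> 33, delta = 34, sum = 43

Answer: 43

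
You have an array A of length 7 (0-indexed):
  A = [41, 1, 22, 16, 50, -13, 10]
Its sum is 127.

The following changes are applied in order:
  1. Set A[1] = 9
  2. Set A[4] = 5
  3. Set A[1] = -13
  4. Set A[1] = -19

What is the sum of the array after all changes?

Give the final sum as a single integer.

Answer: 62

Derivation:
Initial sum: 127
Change 1: A[1] 1 -> 9, delta = 8, sum = 135
Change 2: A[4] 50 -> 5, delta = -45, sum = 90
Change 3: A[1] 9 -> -13, delta = -22, sum = 68
Change 4: A[1] -13 -> -19, delta = -6, sum = 62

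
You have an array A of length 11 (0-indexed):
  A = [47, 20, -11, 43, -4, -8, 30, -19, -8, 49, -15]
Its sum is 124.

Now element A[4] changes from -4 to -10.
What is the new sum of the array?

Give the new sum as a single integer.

Answer: 118

Derivation:
Old value at index 4: -4
New value at index 4: -10
Delta = -10 - -4 = -6
New sum = old_sum + delta = 124 + (-6) = 118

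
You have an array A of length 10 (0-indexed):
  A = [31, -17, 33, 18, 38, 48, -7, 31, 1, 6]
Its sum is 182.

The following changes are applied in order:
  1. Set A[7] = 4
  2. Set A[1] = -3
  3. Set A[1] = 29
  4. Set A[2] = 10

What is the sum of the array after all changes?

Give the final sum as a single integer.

Answer: 178

Derivation:
Initial sum: 182
Change 1: A[7] 31 -> 4, delta = -27, sum = 155
Change 2: A[1] -17 -> -3, delta = 14, sum = 169
Change 3: A[1] -3 -> 29, delta = 32, sum = 201
Change 4: A[2] 33 -> 10, delta = -23, sum = 178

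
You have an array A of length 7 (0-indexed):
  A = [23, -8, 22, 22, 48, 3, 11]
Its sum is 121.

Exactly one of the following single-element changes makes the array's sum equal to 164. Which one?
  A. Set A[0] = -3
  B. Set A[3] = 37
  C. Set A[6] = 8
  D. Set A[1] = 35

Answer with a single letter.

Answer: D

Derivation:
Option A: A[0] 23->-3, delta=-26, new_sum=121+(-26)=95
Option B: A[3] 22->37, delta=15, new_sum=121+(15)=136
Option C: A[6] 11->8, delta=-3, new_sum=121+(-3)=118
Option D: A[1] -8->35, delta=43, new_sum=121+(43)=164 <-- matches target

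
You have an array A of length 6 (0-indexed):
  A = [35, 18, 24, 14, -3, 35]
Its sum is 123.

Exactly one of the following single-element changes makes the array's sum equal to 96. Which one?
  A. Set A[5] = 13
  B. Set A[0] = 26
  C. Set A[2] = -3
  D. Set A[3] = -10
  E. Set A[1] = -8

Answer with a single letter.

Option A: A[5] 35->13, delta=-22, new_sum=123+(-22)=101
Option B: A[0] 35->26, delta=-9, new_sum=123+(-9)=114
Option C: A[2] 24->-3, delta=-27, new_sum=123+(-27)=96 <-- matches target
Option D: A[3] 14->-10, delta=-24, new_sum=123+(-24)=99
Option E: A[1] 18->-8, delta=-26, new_sum=123+(-26)=97

Answer: C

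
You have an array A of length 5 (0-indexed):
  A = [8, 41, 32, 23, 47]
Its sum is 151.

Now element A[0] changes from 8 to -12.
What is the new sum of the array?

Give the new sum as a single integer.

Old value at index 0: 8
New value at index 0: -12
Delta = -12 - 8 = -20
New sum = old_sum + delta = 151 + (-20) = 131

Answer: 131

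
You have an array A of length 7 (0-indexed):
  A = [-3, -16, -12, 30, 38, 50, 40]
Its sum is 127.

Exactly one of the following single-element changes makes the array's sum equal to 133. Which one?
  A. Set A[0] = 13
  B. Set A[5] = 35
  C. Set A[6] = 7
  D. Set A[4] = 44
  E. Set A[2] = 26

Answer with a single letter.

Answer: D

Derivation:
Option A: A[0] -3->13, delta=16, new_sum=127+(16)=143
Option B: A[5] 50->35, delta=-15, new_sum=127+(-15)=112
Option C: A[6] 40->7, delta=-33, new_sum=127+(-33)=94
Option D: A[4] 38->44, delta=6, new_sum=127+(6)=133 <-- matches target
Option E: A[2] -12->26, delta=38, new_sum=127+(38)=165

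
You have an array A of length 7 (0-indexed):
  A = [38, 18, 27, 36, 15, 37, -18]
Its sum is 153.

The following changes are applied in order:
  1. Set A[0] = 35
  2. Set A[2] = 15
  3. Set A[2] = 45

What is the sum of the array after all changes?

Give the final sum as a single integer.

Initial sum: 153
Change 1: A[0] 38 -> 35, delta = -3, sum = 150
Change 2: A[2] 27 -> 15, delta = -12, sum = 138
Change 3: A[2] 15 -> 45, delta = 30, sum = 168

Answer: 168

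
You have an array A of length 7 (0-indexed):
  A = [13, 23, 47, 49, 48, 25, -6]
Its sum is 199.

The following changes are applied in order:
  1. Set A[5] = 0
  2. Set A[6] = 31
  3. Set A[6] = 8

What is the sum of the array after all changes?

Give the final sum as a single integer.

Initial sum: 199
Change 1: A[5] 25 -> 0, delta = -25, sum = 174
Change 2: A[6] -6 -> 31, delta = 37, sum = 211
Change 3: A[6] 31 -> 8, delta = -23, sum = 188

Answer: 188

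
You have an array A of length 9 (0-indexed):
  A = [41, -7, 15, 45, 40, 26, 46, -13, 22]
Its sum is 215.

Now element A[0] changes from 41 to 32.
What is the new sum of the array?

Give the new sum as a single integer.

Old value at index 0: 41
New value at index 0: 32
Delta = 32 - 41 = -9
New sum = old_sum + delta = 215 + (-9) = 206

Answer: 206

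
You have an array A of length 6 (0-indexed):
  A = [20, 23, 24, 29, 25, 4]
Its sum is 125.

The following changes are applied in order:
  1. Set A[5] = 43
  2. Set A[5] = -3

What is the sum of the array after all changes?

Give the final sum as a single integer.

Answer: 118

Derivation:
Initial sum: 125
Change 1: A[5] 4 -> 43, delta = 39, sum = 164
Change 2: A[5] 43 -> -3, delta = -46, sum = 118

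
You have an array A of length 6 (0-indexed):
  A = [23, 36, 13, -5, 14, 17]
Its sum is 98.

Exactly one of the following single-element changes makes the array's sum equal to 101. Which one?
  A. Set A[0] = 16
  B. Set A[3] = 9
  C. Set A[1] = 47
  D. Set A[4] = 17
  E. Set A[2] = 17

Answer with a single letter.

Option A: A[0] 23->16, delta=-7, new_sum=98+(-7)=91
Option B: A[3] -5->9, delta=14, new_sum=98+(14)=112
Option C: A[1] 36->47, delta=11, new_sum=98+(11)=109
Option D: A[4] 14->17, delta=3, new_sum=98+(3)=101 <-- matches target
Option E: A[2] 13->17, delta=4, new_sum=98+(4)=102

Answer: D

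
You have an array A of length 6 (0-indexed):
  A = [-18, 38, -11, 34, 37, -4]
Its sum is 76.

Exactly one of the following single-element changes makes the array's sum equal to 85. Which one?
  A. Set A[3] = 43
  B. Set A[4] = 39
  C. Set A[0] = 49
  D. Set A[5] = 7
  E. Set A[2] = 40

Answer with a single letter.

Answer: A

Derivation:
Option A: A[3] 34->43, delta=9, new_sum=76+(9)=85 <-- matches target
Option B: A[4] 37->39, delta=2, new_sum=76+(2)=78
Option C: A[0] -18->49, delta=67, new_sum=76+(67)=143
Option D: A[5] -4->7, delta=11, new_sum=76+(11)=87
Option E: A[2] -11->40, delta=51, new_sum=76+(51)=127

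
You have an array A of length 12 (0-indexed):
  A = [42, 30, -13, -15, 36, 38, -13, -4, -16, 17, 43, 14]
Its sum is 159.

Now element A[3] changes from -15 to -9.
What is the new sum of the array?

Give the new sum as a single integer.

Answer: 165

Derivation:
Old value at index 3: -15
New value at index 3: -9
Delta = -9 - -15 = 6
New sum = old_sum + delta = 159 + (6) = 165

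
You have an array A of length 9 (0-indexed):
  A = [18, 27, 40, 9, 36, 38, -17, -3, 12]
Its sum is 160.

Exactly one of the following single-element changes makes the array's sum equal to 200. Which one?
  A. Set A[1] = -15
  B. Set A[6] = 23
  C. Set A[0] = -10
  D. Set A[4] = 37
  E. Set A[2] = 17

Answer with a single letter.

Option A: A[1] 27->-15, delta=-42, new_sum=160+(-42)=118
Option B: A[6] -17->23, delta=40, new_sum=160+(40)=200 <-- matches target
Option C: A[0] 18->-10, delta=-28, new_sum=160+(-28)=132
Option D: A[4] 36->37, delta=1, new_sum=160+(1)=161
Option E: A[2] 40->17, delta=-23, new_sum=160+(-23)=137

Answer: B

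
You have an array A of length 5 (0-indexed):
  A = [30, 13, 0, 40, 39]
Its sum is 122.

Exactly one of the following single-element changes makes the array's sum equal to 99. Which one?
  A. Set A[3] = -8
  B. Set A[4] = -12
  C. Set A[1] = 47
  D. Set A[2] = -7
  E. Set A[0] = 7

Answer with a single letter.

Option A: A[3] 40->-8, delta=-48, new_sum=122+(-48)=74
Option B: A[4] 39->-12, delta=-51, new_sum=122+(-51)=71
Option C: A[1] 13->47, delta=34, new_sum=122+(34)=156
Option D: A[2] 0->-7, delta=-7, new_sum=122+(-7)=115
Option E: A[0] 30->7, delta=-23, new_sum=122+(-23)=99 <-- matches target

Answer: E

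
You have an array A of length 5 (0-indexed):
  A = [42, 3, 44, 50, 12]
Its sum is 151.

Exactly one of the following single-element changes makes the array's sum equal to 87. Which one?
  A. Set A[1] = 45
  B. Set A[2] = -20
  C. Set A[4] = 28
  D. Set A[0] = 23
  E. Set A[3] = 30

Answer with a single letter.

Option A: A[1] 3->45, delta=42, new_sum=151+(42)=193
Option B: A[2] 44->-20, delta=-64, new_sum=151+(-64)=87 <-- matches target
Option C: A[4] 12->28, delta=16, new_sum=151+(16)=167
Option D: A[0] 42->23, delta=-19, new_sum=151+(-19)=132
Option E: A[3] 50->30, delta=-20, new_sum=151+(-20)=131

Answer: B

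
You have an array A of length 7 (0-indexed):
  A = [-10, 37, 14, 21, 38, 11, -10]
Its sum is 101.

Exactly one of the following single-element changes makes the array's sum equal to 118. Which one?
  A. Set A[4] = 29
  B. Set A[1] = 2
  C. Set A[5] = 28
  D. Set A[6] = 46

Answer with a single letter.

Option A: A[4] 38->29, delta=-9, new_sum=101+(-9)=92
Option B: A[1] 37->2, delta=-35, new_sum=101+(-35)=66
Option C: A[5] 11->28, delta=17, new_sum=101+(17)=118 <-- matches target
Option D: A[6] -10->46, delta=56, new_sum=101+(56)=157

Answer: C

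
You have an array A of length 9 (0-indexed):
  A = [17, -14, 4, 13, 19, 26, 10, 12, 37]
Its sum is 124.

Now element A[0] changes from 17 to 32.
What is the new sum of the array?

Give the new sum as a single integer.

Old value at index 0: 17
New value at index 0: 32
Delta = 32 - 17 = 15
New sum = old_sum + delta = 124 + (15) = 139

Answer: 139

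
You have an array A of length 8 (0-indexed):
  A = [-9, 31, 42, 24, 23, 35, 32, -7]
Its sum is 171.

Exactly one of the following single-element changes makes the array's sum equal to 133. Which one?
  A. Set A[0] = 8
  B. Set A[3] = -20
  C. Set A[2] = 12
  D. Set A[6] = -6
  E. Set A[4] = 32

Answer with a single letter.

Answer: D

Derivation:
Option A: A[0] -9->8, delta=17, new_sum=171+(17)=188
Option B: A[3] 24->-20, delta=-44, new_sum=171+(-44)=127
Option C: A[2] 42->12, delta=-30, new_sum=171+(-30)=141
Option D: A[6] 32->-6, delta=-38, new_sum=171+(-38)=133 <-- matches target
Option E: A[4] 23->32, delta=9, new_sum=171+(9)=180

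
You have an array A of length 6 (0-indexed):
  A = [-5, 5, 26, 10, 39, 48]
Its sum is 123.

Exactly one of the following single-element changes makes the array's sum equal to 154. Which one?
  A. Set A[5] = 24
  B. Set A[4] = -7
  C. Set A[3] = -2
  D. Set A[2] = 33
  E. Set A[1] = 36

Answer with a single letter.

Answer: E

Derivation:
Option A: A[5] 48->24, delta=-24, new_sum=123+(-24)=99
Option B: A[4] 39->-7, delta=-46, new_sum=123+(-46)=77
Option C: A[3] 10->-2, delta=-12, new_sum=123+(-12)=111
Option D: A[2] 26->33, delta=7, new_sum=123+(7)=130
Option E: A[1] 5->36, delta=31, new_sum=123+(31)=154 <-- matches target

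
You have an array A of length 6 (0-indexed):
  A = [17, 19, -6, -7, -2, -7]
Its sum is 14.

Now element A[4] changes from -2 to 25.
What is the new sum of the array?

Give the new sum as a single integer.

Answer: 41

Derivation:
Old value at index 4: -2
New value at index 4: 25
Delta = 25 - -2 = 27
New sum = old_sum + delta = 14 + (27) = 41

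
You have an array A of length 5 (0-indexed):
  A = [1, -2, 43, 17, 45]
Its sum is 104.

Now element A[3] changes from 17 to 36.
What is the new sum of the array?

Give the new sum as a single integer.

Old value at index 3: 17
New value at index 3: 36
Delta = 36 - 17 = 19
New sum = old_sum + delta = 104 + (19) = 123

Answer: 123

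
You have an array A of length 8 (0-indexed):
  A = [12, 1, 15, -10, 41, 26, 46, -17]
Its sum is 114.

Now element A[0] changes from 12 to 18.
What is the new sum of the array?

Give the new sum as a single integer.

Answer: 120

Derivation:
Old value at index 0: 12
New value at index 0: 18
Delta = 18 - 12 = 6
New sum = old_sum + delta = 114 + (6) = 120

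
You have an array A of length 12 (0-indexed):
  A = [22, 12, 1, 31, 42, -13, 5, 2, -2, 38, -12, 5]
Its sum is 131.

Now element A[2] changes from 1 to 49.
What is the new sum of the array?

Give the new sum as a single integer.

Old value at index 2: 1
New value at index 2: 49
Delta = 49 - 1 = 48
New sum = old_sum + delta = 131 + (48) = 179

Answer: 179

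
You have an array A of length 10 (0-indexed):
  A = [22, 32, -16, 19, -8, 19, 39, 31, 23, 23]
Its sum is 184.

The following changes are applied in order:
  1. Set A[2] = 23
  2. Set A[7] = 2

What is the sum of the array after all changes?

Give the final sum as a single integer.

Answer: 194

Derivation:
Initial sum: 184
Change 1: A[2] -16 -> 23, delta = 39, sum = 223
Change 2: A[7] 31 -> 2, delta = -29, sum = 194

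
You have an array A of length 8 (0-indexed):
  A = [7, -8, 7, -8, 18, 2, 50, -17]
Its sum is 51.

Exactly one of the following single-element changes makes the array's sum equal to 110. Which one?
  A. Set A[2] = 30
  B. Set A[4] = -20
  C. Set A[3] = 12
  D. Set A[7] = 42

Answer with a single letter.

Option A: A[2] 7->30, delta=23, new_sum=51+(23)=74
Option B: A[4] 18->-20, delta=-38, new_sum=51+(-38)=13
Option C: A[3] -8->12, delta=20, new_sum=51+(20)=71
Option D: A[7] -17->42, delta=59, new_sum=51+(59)=110 <-- matches target

Answer: D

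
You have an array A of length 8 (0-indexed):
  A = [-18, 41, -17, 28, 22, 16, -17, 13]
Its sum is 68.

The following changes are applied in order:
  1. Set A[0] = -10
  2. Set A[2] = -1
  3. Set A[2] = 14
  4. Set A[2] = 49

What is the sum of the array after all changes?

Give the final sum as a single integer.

Initial sum: 68
Change 1: A[0] -18 -> -10, delta = 8, sum = 76
Change 2: A[2] -17 -> -1, delta = 16, sum = 92
Change 3: A[2] -1 -> 14, delta = 15, sum = 107
Change 4: A[2] 14 -> 49, delta = 35, sum = 142

Answer: 142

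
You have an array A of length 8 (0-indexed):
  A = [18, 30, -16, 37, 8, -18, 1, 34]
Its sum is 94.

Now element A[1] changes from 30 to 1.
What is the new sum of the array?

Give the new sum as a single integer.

Answer: 65

Derivation:
Old value at index 1: 30
New value at index 1: 1
Delta = 1 - 30 = -29
New sum = old_sum + delta = 94 + (-29) = 65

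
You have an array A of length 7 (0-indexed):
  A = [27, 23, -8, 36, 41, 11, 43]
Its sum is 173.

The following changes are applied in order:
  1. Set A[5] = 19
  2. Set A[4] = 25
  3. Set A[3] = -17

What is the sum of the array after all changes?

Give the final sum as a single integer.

Answer: 112

Derivation:
Initial sum: 173
Change 1: A[5] 11 -> 19, delta = 8, sum = 181
Change 2: A[4] 41 -> 25, delta = -16, sum = 165
Change 3: A[3] 36 -> -17, delta = -53, sum = 112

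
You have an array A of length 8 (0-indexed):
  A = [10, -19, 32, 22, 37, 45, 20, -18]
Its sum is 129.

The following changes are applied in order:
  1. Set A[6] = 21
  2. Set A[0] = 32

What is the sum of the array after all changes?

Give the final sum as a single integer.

Initial sum: 129
Change 1: A[6] 20 -> 21, delta = 1, sum = 130
Change 2: A[0] 10 -> 32, delta = 22, sum = 152

Answer: 152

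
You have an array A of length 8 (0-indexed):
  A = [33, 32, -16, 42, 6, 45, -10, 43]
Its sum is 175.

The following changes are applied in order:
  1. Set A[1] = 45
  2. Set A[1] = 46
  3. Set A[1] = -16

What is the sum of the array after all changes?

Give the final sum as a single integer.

Initial sum: 175
Change 1: A[1] 32 -> 45, delta = 13, sum = 188
Change 2: A[1] 45 -> 46, delta = 1, sum = 189
Change 3: A[1] 46 -> -16, delta = -62, sum = 127

Answer: 127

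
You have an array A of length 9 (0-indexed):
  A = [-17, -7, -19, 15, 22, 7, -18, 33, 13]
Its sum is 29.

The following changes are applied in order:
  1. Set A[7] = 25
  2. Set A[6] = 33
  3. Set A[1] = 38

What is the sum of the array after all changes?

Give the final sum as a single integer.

Initial sum: 29
Change 1: A[7] 33 -> 25, delta = -8, sum = 21
Change 2: A[6] -18 -> 33, delta = 51, sum = 72
Change 3: A[1] -7 -> 38, delta = 45, sum = 117

Answer: 117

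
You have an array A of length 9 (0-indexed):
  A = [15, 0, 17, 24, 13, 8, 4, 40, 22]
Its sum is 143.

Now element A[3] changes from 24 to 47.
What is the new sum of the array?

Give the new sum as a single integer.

Answer: 166

Derivation:
Old value at index 3: 24
New value at index 3: 47
Delta = 47 - 24 = 23
New sum = old_sum + delta = 143 + (23) = 166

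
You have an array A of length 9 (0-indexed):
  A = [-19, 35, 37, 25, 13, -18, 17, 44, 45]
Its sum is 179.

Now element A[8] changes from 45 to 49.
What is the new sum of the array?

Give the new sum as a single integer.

Answer: 183

Derivation:
Old value at index 8: 45
New value at index 8: 49
Delta = 49 - 45 = 4
New sum = old_sum + delta = 179 + (4) = 183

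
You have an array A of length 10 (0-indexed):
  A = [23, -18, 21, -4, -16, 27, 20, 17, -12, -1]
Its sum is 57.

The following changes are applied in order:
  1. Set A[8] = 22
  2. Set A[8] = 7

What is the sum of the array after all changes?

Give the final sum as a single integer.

Answer: 76

Derivation:
Initial sum: 57
Change 1: A[8] -12 -> 22, delta = 34, sum = 91
Change 2: A[8] 22 -> 7, delta = -15, sum = 76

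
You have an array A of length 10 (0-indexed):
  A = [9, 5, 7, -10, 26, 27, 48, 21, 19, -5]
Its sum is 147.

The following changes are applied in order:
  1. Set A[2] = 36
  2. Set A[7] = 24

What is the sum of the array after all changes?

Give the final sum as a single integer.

Initial sum: 147
Change 1: A[2] 7 -> 36, delta = 29, sum = 176
Change 2: A[7] 21 -> 24, delta = 3, sum = 179

Answer: 179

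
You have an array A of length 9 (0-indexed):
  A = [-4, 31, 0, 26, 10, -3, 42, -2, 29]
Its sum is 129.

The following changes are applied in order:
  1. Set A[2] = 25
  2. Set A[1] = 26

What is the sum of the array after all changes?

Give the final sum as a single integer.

Initial sum: 129
Change 1: A[2] 0 -> 25, delta = 25, sum = 154
Change 2: A[1] 31 -> 26, delta = -5, sum = 149

Answer: 149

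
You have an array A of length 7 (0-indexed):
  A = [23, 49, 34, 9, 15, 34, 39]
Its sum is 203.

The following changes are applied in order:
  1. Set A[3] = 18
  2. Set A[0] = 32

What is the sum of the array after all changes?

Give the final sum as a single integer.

Answer: 221

Derivation:
Initial sum: 203
Change 1: A[3] 9 -> 18, delta = 9, sum = 212
Change 2: A[0] 23 -> 32, delta = 9, sum = 221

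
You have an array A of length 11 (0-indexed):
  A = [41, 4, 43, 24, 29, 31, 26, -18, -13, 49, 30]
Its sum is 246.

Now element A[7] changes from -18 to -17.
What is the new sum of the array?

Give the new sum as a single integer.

Answer: 247

Derivation:
Old value at index 7: -18
New value at index 7: -17
Delta = -17 - -18 = 1
New sum = old_sum + delta = 246 + (1) = 247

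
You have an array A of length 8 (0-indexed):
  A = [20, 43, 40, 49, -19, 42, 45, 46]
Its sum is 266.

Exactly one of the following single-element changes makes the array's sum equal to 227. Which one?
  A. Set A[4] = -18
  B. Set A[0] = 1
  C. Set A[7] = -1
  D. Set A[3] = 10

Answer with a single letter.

Option A: A[4] -19->-18, delta=1, new_sum=266+(1)=267
Option B: A[0] 20->1, delta=-19, new_sum=266+(-19)=247
Option C: A[7] 46->-1, delta=-47, new_sum=266+(-47)=219
Option D: A[3] 49->10, delta=-39, new_sum=266+(-39)=227 <-- matches target

Answer: D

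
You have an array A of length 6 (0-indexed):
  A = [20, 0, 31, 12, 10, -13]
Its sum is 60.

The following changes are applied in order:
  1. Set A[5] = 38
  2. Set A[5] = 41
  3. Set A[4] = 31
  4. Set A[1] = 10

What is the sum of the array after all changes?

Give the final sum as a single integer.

Initial sum: 60
Change 1: A[5] -13 -> 38, delta = 51, sum = 111
Change 2: A[5] 38 -> 41, delta = 3, sum = 114
Change 3: A[4] 10 -> 31, delta = 21, sum = 135
Change 4: A[1] 0 -> 10, delta = 10, sum = 145

Answer: 145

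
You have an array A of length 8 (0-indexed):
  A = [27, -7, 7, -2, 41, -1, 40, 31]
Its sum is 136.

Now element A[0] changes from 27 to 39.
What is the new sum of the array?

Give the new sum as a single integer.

Answer: 148

Derivation:
Old value at index 0: 27
New value at index 0: 39
Delta = 39 - 27 = 12
New sum = old_sum + delta = 136 + (12) = 148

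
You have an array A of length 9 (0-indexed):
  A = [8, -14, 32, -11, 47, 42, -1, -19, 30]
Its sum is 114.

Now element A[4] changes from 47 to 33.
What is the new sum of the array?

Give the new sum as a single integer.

Old value at index 4: 47
New value at index 4: 33
Delta = 33 - 47 = -14
New sum = old_sum + delta = 114 + (-14) = 100

Answer: 100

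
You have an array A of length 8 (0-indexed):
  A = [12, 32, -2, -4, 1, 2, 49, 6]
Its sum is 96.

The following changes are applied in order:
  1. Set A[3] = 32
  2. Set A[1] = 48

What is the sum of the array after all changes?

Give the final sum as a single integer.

Initial sum: 96
Change 1: A[3] -4 -> 32, delta = 36, sum = 132
Change 2: A[1] 32 -> 48, delta = 16, sum = 148

Answer: 148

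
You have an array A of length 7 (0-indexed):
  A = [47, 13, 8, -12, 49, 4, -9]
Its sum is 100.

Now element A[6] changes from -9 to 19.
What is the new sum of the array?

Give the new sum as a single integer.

Answer: 128

Derivation:
Old value at index 6: -9
New value at index 6: 19
Delta = 19 - -9 = 28
New sum = old_sum + delta = 100 + (28) = 128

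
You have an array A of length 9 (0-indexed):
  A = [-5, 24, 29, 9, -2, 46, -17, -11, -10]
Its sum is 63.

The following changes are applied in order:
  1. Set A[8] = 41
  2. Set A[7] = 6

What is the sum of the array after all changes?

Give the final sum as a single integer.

Answer: 131

Derivation:
Initial sum: 63
Change 1: A[8] -10 -> 41, delta = 51, sum = 114
Change 2: A[7] -11 -> 6, delta = 17, sum = 131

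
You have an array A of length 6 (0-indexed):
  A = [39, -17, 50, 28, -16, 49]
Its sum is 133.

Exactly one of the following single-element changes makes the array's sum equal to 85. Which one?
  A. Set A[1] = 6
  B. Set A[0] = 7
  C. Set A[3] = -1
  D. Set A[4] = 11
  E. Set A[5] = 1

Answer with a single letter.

Answer: E

Derivation:
Option A: A[1] -17->6, delta=23, new_sum=133+(23)=156
Option B: A[0] 39->7, delta=-32, new_sum=133+(-32)=101
Option C: A[3] 28->-1, delta=-29, new_sum=133+(-29)=104
Option D: A[4] -16->11, delta=27, new_sum=133+(27)=160
Option E: A[5] 49->1, delta=-48, new_sum=133+(-48)=85 <-- matches target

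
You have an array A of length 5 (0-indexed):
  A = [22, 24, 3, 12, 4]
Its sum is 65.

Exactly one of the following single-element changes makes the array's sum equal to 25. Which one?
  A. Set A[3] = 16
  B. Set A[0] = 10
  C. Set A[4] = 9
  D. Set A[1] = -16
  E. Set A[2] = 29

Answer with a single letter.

Answer: D

Derivation:
Option A: A[3] 12->16, delta=4, new_sum=65+(4)=69
Option B: A[0] 22->10, delta=-12, new_sum=65+(-12)=53
Option C: A[4] 4->9, delta=5, new_sum=65+(5)=70
Option D: A[1] 24->-16, delta=-40, new_sum=65+(-40)=25 <-- matches target
Option E: A[2] 3->29, delta=26, new_sum=65+(26)=91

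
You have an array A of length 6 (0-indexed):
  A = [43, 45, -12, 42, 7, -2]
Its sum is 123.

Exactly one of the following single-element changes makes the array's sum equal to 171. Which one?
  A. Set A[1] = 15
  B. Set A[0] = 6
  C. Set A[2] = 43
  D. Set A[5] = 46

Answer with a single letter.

Option A: A[1] 45->15, delta=-30, new_sum=123+(-30)=93
Option B: A[0] 43->6, delta=-37, new_sum=123+(-37)=86
Option C: A[2] -12->43, delta=55, new_sum=123+(55)=178
Option D: A[5] -2->46, delta=48, new_sum=123+(48)=171 <-- matches target

Answer: D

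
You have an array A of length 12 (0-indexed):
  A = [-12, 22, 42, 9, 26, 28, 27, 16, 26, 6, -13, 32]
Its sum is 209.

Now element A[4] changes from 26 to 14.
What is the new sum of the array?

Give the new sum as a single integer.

Answer: 197

Derivation:
Old value at index 4: 26
New value at index 4: 14
Delta = 14 - 26 = -12
New sum = old_sum + delta = 209 + (-12) = 197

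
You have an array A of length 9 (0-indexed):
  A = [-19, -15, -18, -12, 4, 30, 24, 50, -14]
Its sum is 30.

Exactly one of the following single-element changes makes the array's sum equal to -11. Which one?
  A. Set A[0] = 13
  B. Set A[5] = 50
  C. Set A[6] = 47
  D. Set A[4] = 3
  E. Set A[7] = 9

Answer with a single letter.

Option A: A[0] -19->13, delta=32, new_sum=30+(32)=62
Option B: A[5] 30->50, delta=20, new_sum=30+(20)=50
Option C: A[6] 24->47, delta=23, new_sum=30+(23)=53
Option D: A[4] 4->3, delta=-1, new_sum=30+(-1)=29
Option E: A[7] 50->9, delta=-41, new_sum=30+(-41)=-11 <-- matches target

Answer: E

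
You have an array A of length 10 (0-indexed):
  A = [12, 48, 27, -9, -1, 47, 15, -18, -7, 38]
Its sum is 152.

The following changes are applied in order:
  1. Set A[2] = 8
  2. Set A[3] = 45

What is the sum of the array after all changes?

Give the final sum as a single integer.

Initial sum: 152
Change 1: A[2] 27 -> 8, delta = -19, sum = 133
Change 2: A[3] -9 -> 45, delta = 54, sum = 187

Answer: 187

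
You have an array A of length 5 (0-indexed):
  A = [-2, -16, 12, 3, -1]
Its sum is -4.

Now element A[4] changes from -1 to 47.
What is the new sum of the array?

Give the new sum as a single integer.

Answer: 44

Derivation:
Old value at index 4: -1
New value at index 4: 47
Delta = 47 - -1 = 48
New sum = old_sum + delta = -4 + (48) = 44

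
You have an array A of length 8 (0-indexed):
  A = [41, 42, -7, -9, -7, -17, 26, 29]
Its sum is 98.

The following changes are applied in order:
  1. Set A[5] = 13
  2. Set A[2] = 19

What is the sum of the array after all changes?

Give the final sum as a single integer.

Initial sum: 98
Change 1: A[5] -17 -> 13, delta = 30, sum = 128
Change 2: A[2] -7 -> 19, delta = 26, sum = 154

Answer: 154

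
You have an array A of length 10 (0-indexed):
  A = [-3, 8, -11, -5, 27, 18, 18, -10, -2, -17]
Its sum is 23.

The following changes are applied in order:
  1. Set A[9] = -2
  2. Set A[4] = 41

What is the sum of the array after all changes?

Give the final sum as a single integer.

Initial sum: 23
Change 1: A[9] -17 -> -2, delta = 15, sum = 38
Change 2: A[4] 27 -> 41, delta = 14, sum = 52

Answer: 52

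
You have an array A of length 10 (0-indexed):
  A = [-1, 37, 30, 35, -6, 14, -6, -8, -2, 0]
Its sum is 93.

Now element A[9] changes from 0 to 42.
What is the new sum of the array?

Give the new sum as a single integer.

Old value at index 9: 0
New value at index 9: 42
Delta = 42 - 0 = 42
New sum = old_sum + delta = 93 + (42) = 135

Answer: 135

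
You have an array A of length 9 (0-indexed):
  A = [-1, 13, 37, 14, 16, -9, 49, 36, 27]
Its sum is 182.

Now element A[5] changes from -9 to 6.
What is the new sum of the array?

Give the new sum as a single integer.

Old value at index 5: -9
New value at index 5: 6
Delta = 6 - -9 = 15
New sum = old_sum + delta = 182 + (15) = 197

Answer: 197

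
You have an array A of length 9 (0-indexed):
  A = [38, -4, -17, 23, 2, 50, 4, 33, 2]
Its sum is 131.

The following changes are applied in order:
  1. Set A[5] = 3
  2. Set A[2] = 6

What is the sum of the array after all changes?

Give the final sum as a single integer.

Initial sum: 131
Change 1: A[5] 50 -> 3, delta = -47, sum = 84
Change 2: A[2] -17 -> 6, delta = 23, sum = 107

Answer: 107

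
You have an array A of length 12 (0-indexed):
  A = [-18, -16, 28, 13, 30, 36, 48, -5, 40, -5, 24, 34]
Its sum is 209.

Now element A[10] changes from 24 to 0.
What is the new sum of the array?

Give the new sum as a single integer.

Old value at index 10: 24
New value at index 10: 0
Delta = 0 - 24 = -24
New sum = old_sum + delta = 209 + (-24) = 185

Answer: 185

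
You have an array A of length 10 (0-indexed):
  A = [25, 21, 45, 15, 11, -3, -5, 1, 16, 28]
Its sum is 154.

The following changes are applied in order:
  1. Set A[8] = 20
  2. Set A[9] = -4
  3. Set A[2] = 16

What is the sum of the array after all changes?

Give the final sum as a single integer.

Answer: 97

Derivation:
Initial sum: 154
Change 1: A[8] 16 -> 20, delta = 4, sum = 158
Change 2: A[9] 28 -> -4, delta = -32, sum = 126
Change 3: A[2] 45 -> 16, delta = -29, sum = 97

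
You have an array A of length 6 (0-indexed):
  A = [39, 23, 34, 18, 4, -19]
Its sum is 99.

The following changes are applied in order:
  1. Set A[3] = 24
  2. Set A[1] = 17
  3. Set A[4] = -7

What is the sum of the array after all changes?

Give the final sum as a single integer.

Answer: 88

Derivation:
Initial sum: 99
Change 1: A[3] 18 -> 24, delta = 6, sum = 105
Change 2: A[1] 23 -> 17, delta = -6, sum = 99
Change 3: A[4] 4 -> -7, delta = -11, sum = 88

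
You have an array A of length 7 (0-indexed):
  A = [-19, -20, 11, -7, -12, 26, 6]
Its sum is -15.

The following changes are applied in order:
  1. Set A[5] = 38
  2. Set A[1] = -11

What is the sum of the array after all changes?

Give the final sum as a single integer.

Answer: 6

Derivation:
Initial sum: -15
Change 1: A[5] 26 -> 38, delta = 12, sum = -3
Change 2: A[1] -20 -> -11, delta = 9, sum = 6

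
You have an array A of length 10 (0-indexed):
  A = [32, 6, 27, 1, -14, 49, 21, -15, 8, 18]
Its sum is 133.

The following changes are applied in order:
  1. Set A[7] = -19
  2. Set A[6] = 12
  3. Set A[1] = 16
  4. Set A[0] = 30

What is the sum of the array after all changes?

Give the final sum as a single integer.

Initial sum: 133
Change 1: A[7] -15 -> -19, delta = -4, sum = 129
Change 2: A[6] 21 -> 12, delta = -9, sum = 120
Change 3: A[1] 6 -> 16, delta = 10, sum = 130
Change 4: A[0] 32 -> 30, delta = -2, sum = 128

Answer: 128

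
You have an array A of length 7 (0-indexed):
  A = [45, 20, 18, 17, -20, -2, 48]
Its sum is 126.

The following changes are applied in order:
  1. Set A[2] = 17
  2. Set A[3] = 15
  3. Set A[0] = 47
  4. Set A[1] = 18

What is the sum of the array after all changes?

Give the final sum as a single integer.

Initial sum: 126
Change 1: A[2] 18 -> 17, delta = -1, sum = 125
Change 2: A[3] 17 -> 15, delta = -2, sum = 123
Change 3: A[0] 45 -> 47, delta = 2, sum = 125
Change 4: A[1] 20 -> 18, delta = -2, sum = 123

Answer: 123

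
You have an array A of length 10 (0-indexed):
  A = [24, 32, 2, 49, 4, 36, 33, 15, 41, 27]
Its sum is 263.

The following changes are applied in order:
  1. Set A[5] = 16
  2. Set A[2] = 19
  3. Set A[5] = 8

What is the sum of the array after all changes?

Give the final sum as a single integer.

Initial sum: 263
Change 1: A[5] 36 -> 16, delta = -20, sum = 243
Change 2: A[2] 2 -> 19, delta = 17, sum = 260
Change 3: A[5] 16 -> 8, delta = -8, sum = 252

Answer: 252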